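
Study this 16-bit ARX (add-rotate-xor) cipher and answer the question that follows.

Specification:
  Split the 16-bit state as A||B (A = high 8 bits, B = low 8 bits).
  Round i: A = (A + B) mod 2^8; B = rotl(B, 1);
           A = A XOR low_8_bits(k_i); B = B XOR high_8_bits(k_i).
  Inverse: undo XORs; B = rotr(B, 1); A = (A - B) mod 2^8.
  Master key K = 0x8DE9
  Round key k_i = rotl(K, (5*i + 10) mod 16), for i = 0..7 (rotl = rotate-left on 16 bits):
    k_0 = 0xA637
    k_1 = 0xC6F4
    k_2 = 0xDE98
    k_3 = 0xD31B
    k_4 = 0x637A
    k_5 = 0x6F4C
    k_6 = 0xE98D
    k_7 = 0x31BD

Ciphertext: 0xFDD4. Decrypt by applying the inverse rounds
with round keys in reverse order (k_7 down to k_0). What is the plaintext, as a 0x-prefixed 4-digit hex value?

s_0 = ciphertext = 0xFDD4
s_1 = InvRound(s_0, k_7) = 0x4EF2
s_2 = InvRound(s_1, k_6) = 0x368D
s_3 = InvRound(s_2, k_5) = 0x0971
s_4 = InvRound(s_3, k_4) = 0x6A09
s_5 = InvRound(s_4, k_3) = 0x046D
s_6 = InvRound(s_5, k_2) = 0xC3D9
s_7 = InvRound(s_6, k_1) = 0xA88F
s_8 = InvRound(s_7, k_0) = 0x0B94

0x0B94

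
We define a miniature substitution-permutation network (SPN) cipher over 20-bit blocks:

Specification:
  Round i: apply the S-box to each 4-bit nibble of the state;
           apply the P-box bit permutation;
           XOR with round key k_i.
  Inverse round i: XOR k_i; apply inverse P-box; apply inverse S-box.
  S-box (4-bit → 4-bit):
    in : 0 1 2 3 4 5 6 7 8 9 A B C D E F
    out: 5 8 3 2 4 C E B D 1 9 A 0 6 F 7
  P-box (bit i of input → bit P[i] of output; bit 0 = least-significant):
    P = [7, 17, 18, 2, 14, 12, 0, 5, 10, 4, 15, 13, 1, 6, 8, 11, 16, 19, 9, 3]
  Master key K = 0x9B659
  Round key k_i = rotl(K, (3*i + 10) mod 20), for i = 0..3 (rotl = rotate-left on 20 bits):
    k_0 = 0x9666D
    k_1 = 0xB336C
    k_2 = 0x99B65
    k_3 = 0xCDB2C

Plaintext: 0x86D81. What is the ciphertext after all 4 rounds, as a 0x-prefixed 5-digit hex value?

s_0 = plaintext = 0x86D81
s_1 = Round(s_0, k_0) = 0x8AD10
s_2 = Round(s_1, k_1) = 0xEB9D6
s_3 = Round(s_2, k_2) = 0x68528
s_4 = Round(s_3, k_3) = 0x020A2

0x020A2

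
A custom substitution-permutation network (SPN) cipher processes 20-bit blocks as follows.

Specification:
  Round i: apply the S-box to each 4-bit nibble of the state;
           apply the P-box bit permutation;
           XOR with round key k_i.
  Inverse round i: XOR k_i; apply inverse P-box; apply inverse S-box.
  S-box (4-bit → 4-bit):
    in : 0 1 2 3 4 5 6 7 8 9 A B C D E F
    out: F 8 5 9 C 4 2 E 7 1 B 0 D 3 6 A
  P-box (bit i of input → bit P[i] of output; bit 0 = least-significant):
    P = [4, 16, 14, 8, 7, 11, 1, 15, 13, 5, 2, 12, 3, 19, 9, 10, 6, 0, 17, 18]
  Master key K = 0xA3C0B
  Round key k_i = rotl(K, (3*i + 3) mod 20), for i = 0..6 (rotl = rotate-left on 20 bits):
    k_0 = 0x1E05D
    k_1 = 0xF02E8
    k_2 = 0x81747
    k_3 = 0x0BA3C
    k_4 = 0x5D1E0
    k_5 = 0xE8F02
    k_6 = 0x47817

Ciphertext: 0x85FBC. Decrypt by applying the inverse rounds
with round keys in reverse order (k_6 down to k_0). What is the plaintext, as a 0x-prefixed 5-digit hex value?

0x3ED8B

s_0 = ciphertext = 0x85FBC
s_1 = InvRound(s_0, k_6) = 0xF0D21
s_2 = InvRound(s_1, k_5) = 0x65646
s_3 = InvRound(s_2, k_4) = 0x54ECF
s_4 = InvRound(s_3, k_3) = 0xA1AC8
s_5 = InvRound(s_4, k_2) = 0xE3581
s_6 = InvRound(s_5, k_1) = 0xDCABF
s_7 = InvRound(s_6, k_0) = 0x3ED8B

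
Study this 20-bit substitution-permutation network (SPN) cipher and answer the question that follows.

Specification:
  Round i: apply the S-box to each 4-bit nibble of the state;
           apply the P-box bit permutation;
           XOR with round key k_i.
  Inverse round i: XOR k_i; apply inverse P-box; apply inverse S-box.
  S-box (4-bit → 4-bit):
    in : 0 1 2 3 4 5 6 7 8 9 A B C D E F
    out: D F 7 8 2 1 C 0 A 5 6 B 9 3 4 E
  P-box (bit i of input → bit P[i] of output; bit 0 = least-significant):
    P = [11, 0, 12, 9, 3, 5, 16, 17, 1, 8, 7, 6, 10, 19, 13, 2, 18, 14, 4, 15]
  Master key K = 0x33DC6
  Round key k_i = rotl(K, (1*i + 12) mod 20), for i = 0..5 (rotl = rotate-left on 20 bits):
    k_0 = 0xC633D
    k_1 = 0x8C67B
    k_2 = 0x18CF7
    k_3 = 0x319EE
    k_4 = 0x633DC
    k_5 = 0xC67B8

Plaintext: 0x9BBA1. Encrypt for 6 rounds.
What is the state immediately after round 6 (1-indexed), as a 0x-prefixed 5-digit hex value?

0xE118F

s_0 = plaintext = 0x9BBA1
s_1 = Round(s_0, k_0) = 0x17C4A
s_2 = Round(s_1, k_1) = 0xC1608
s_3 = Round(s_2, k_2) = 0xE2A3A
s_4 = Round(s_3, k_3) = 0x92C7F
s_5 = Round(s_4, k_4) = 0xA058F
s_6 = Round(s_5, k_5) = 0xE118F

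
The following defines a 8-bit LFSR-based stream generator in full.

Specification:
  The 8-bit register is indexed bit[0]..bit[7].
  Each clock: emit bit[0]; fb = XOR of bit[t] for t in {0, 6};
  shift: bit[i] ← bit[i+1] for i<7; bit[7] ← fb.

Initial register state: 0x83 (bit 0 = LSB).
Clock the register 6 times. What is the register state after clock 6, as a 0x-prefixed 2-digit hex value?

reg_0 = 0x83
clock 1: out=1, reg = 0xC1
clock 2: out=1, reg = 0x60
clock 3: out=0, reg = 0xB0
clock 4: out=0, reg = 0x58
clock 5: out=0, reg = 0xAC
clock 6: out=0, reg = 0x56

0x56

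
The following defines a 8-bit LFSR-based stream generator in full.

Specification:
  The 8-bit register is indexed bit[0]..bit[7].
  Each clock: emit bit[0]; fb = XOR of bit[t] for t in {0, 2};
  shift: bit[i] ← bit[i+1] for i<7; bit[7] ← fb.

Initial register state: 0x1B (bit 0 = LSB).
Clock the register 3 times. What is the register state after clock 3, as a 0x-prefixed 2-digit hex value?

0xA3

reg_0 = 0x1B
clock 1: out=1, reg = 0x8D
clock 2: out=1, reg = 0x46
clock 3: out=0, reg = 0xA3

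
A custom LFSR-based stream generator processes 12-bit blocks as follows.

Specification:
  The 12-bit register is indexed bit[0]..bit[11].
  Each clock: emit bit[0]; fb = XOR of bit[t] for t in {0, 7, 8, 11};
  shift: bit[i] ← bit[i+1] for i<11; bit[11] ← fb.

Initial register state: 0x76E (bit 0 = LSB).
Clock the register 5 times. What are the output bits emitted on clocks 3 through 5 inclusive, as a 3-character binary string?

reg_0 = 0x76E
clock 1: out=0, reg = 0xBB7
clock 2: out=1, reg = 0x5DB
clock 3: out=1, reg = 0xAED
clock 4: out=1, reg = 0xD76
clock 5: out=0, reg = 0x6BB

110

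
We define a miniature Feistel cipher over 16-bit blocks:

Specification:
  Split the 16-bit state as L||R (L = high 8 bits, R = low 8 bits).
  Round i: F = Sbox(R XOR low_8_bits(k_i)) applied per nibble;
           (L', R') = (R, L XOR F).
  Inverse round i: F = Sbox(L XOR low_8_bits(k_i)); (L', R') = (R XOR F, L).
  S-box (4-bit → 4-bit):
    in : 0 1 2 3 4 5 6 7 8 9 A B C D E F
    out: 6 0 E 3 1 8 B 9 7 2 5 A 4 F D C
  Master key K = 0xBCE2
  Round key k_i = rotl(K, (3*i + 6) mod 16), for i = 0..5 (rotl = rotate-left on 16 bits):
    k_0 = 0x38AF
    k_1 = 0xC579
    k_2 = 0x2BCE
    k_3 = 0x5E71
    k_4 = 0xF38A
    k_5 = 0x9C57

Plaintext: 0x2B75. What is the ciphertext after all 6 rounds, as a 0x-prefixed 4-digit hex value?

0x3B08

s_0 = plaintext = 0x2B75
s_1 = Round(s_0, k_0) = 0x75DE
s_2 = Round(s_1, k_1) = 0xDE2C
s_3 = Round(s_2, k_2) = 0x2C00
s_4 = Round(s_3, k_3) = 0x00BC
s_5 = Round(s_4, k_4) = 0xBC3B
s_6 = Round(s_5, k_5) = 0x3B08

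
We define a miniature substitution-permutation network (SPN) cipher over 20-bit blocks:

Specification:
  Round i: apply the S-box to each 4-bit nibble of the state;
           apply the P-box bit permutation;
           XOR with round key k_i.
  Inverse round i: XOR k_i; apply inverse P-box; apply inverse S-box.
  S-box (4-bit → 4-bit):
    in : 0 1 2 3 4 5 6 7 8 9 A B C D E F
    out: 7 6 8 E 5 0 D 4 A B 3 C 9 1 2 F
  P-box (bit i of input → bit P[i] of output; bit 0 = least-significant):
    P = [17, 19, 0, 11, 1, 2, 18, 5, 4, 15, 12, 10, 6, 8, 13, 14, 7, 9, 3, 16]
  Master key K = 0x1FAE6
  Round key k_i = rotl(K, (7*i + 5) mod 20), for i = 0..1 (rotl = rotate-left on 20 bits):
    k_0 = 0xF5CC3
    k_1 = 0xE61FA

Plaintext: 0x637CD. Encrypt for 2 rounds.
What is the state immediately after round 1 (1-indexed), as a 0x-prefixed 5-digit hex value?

0xC2D69

s_0 = plaintext = 0x637CD
s_1 = Round(s_0, k_0) = 0xC2D69
s_2 = Round(s_1, k_1) = 0x12948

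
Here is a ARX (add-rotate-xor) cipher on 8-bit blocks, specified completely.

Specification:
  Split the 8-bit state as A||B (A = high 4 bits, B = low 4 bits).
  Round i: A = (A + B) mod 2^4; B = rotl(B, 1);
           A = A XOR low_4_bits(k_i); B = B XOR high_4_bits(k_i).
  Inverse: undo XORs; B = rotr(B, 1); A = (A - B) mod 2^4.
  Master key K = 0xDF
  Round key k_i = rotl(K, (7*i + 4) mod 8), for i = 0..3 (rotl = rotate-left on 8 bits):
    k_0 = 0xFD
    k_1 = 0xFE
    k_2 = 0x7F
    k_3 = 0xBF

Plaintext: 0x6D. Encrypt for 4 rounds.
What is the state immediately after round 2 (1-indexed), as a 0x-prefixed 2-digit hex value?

s_0 = plaintext = 0x6D
s_1 = Round(s_0, k_0) = 0xE4
s_2 = Round(s_1, k_1) = 0xC7
s_3 = Round(s_2, k_2) = 0xC9
s_4 = Round(s_3, k_3) = 0xA8

0xC7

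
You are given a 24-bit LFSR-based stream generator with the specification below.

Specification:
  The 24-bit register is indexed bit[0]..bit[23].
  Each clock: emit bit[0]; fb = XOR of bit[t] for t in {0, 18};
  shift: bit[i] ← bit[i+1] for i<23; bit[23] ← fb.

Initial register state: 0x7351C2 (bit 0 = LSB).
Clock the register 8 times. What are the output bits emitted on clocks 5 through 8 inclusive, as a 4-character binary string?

reg_0 = 0x7351C2
clock 1: out=0, reg = 0x39A8E1
clock 2: out=1, reg = 0x9CD470
clock 3: out=0, reg = 0xCE6A38
clock 4: out=0, reg = 0xE7351C
clock 5: out=0, reg = 0xF39A8E
clock 6: out=0, reg = 0x79CD47
clock 7: out=1, reg = 0xBCE6A3
clock 8: out=1, reg = 0x5E7351

0011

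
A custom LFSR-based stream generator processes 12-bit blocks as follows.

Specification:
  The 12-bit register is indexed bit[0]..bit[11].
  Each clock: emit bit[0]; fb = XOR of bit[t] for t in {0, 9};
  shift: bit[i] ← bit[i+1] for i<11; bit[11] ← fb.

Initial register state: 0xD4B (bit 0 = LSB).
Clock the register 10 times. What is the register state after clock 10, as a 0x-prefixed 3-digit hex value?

0x997

reg_0 = 0xD4B
clock 1: out=1, reg = 0xEA5
clock 2: out=1, reg = 0x752
clock 3: out=0, reg = 0xBA9
clock 4: out=1, reg = 0x5D4
clock 5: out=0, reg = 0x2EA
clock 6: out=0, reg = 0x975
clock 7: out=1, reg = 0xCBA
clock 8: out=0, reg = 0x65D
clock 9: out=1, reg = 0x32E
clock 10: out=0, reg = 0x997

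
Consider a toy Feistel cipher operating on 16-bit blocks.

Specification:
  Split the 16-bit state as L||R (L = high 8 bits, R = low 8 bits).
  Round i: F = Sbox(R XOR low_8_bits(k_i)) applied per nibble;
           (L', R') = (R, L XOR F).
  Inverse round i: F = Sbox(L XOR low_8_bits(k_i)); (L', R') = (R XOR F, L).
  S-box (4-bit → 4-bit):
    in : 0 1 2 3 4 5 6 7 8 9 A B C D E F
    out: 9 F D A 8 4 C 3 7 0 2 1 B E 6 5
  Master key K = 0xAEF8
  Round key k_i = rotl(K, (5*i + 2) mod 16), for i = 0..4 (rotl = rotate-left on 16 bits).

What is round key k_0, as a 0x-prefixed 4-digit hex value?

K = 0xAEF8
k_0 = rotl(K, (5*0+2) mod 16) = rotl(K, 2) = 0xBBE2

0xBBE2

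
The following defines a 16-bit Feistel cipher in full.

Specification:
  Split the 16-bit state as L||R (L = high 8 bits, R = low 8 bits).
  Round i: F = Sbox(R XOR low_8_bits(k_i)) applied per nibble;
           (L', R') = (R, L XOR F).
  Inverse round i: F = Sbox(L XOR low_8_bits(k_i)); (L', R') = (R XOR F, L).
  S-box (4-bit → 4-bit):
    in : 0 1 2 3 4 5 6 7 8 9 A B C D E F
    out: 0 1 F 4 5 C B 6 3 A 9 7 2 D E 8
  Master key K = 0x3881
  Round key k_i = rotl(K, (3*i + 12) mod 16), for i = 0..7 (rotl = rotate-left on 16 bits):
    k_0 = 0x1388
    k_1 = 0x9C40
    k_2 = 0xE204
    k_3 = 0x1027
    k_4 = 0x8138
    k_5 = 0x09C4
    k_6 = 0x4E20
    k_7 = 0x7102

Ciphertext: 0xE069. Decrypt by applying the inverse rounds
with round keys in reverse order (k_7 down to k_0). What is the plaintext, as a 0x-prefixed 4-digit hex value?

0x4AE7

s_0 = ciphertext = 0xE069
s_1 = InvRound(s_0, k_7) = 0x86E0
s_2 = InvRound(s_1, k_6) = 0x7B86
s_3 = InvRound(s_2, k_5) = 0xFE7B
s_4 = InvRound(s_3, k_4) = 0x50FE
s_5 = InvRound(s_4, k_3) = 0x9850
s_6 = InvRound(s_5, k_2) = 0xF298
s_7 = InvRound(s_6, k_1) = 0xE7F2
s_8 = InvRound(s_7, k_0) = 0x4AE7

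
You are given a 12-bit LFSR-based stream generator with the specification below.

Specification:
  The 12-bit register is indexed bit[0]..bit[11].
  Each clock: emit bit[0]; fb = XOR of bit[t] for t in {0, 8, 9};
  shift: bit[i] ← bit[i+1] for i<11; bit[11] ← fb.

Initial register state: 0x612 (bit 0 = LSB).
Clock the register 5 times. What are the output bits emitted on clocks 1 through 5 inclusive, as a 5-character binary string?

reg_0 = 0x612
clock 1: out=0, reg = 0xB09
clock 2: out=1, reg = 0xD84
clock 3: out=0, reg = 0xEC2
clock 4: out=0, reg = 0xF61
clock 5: out=1, reg = 0xFB0

01001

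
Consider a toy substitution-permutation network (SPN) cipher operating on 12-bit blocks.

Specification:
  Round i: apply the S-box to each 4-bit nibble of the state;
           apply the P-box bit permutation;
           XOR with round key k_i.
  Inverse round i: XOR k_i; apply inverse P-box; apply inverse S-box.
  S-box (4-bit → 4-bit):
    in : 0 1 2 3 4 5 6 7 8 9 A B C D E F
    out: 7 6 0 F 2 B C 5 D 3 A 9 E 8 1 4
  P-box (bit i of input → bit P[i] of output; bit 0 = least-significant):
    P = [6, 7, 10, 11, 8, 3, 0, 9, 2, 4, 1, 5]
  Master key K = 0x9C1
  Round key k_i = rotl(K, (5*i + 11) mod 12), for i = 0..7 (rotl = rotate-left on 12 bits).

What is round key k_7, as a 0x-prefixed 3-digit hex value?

K = 0x9C1
k_0 = rotl(K, (5*0+11) mod 12) = rotl(K, 11) = 0xCE0
k_1 = rotl(K, (5*1+11) mod 12) = rotl(K, 4) = 0xC19
k_2 = rotl(K, (5*2+11) mod 12) = rotl(K, 9) = 0x338
k_3 = rotl(K, (5*3+11) mod 12) = rotl(K, 2) = 0x706
k_4 = rotl(K, (5*4+11) mod 12) = rotl(K, 7) = 0x0CE
k_5 = rotl(K, (5*5+11) mod 12) = rotl(K, 0) = 0x9C1
k_6 = rotl(K, (5*6+11) mod 12) = rotl(K, 5) = 0x833
k_7 = rotl(K, (5*7+11) mod 12) = rotl(K, 10) = 0x670

0x670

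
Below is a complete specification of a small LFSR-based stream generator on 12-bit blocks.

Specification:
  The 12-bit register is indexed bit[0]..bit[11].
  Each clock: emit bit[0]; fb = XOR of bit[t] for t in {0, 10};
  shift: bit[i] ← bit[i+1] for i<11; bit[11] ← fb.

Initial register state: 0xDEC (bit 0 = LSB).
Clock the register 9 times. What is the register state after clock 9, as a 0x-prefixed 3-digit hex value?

reg_0 = 0xDEC
clock 1: out=0, reg = 0xEF6
clock 2: out=0, reg = 0xF7B
clock 3: out=1, reg = 0x7BD
clock 4: out=1, reg = 0x3DE
clock 5: out=0, reg = 0x1EF
clock 6: out=1, reg = 0x8F7
clock 7: out=1, reg = 0xC7B
clock 8: out=1, reg = 0x63D
clock 9: out=1, reg = 0x31E

0x31E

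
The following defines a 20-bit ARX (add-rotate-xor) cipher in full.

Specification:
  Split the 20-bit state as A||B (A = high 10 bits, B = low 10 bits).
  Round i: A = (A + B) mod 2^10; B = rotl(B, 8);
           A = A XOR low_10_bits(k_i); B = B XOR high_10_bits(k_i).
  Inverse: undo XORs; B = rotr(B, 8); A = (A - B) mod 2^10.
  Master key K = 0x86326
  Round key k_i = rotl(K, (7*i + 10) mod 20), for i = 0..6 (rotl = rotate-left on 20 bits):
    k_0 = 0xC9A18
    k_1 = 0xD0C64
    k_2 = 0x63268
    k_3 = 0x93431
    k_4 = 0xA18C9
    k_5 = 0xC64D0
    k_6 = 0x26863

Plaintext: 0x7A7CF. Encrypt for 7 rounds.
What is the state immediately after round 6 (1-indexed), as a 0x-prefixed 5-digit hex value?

0x81FC0

s_0 = plaintext = 0x7A7CF
s_1 = Round(s_0, k_0) = 0xE80D5
s_2 = Round(s_1, k_1) = 0x04676
s_3 = Round(s_2, k_2) = 0x3BF11
s_4 = Round(s_3, k_3) = 0x0C789
s_5 = Round(s_4, k_4) = 0xDCF64
s_6 = Round(s_5, k_5) = 0x81FC0
s_7 = Round(s_6, k_6) = 0x6906A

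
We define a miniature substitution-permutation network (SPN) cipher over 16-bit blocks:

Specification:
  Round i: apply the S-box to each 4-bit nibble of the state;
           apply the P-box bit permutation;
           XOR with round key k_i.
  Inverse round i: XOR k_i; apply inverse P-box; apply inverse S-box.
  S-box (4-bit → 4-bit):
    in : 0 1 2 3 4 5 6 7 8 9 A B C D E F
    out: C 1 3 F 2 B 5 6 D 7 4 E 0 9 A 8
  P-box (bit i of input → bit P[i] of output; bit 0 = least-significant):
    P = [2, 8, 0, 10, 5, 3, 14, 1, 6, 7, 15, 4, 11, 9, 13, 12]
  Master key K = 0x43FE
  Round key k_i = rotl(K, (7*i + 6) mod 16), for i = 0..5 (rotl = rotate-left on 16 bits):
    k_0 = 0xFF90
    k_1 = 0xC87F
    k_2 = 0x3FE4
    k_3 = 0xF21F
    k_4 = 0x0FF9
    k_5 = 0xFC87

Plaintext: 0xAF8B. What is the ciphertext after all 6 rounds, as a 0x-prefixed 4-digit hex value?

s_0 = plaintext = 0xAF8B
s_1 = Round(s_0, k_0) = 0x9AA3
s_2 = Round(s_1, k_1) = 0x277A
s_3 = Round(s_2, k_2) = 0xF56D
s_4 = Round(s_3, k_3) = 0xA6EB
s_5 = Round(s_4, k_4) = 0xAAB2
s_6 = Round(s_5, k_5) = 0x1D89

0x1D89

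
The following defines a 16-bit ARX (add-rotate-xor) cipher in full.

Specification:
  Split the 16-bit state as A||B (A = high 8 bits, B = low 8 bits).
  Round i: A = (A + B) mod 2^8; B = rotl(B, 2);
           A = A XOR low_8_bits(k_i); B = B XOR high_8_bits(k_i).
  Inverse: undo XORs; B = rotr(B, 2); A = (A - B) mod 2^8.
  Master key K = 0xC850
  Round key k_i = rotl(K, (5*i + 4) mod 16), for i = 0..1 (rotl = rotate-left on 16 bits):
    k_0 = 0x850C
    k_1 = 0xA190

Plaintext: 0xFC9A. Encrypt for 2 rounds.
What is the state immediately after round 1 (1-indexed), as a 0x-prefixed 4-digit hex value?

s_0 = plaintext = 0xFC9A
s_1 = Round(s_0, k_0) = 0x9AEF
s_2 = Round(s_1, k_1) = 0x191E

0x9AEF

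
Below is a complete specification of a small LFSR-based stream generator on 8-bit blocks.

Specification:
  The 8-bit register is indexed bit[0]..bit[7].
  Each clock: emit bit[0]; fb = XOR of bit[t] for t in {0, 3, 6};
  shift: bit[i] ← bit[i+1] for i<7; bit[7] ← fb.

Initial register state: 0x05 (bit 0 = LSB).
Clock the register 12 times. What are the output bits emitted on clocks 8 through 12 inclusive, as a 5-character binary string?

reg_0 = 0x05
clock 1: out=1, reg = 0x82
clock 2: out=0, reg = 0x41
clock 3: out=1, reg = 0x20
clock 4: out=0, reg = 0x10
clock 5: out=0, reg = 0x08
clock 6: out=0, reg = 0x84
clock 7: out=0, reg = 0x42
clock 8: out=0, reg = 0xA1
clock 9: out=1, reg = 0xD0
clock 10: out=0, reg = 0xE8
clock 11: out=0, reg = 0x74
clock 12: out=0, reg = 0xBA

01000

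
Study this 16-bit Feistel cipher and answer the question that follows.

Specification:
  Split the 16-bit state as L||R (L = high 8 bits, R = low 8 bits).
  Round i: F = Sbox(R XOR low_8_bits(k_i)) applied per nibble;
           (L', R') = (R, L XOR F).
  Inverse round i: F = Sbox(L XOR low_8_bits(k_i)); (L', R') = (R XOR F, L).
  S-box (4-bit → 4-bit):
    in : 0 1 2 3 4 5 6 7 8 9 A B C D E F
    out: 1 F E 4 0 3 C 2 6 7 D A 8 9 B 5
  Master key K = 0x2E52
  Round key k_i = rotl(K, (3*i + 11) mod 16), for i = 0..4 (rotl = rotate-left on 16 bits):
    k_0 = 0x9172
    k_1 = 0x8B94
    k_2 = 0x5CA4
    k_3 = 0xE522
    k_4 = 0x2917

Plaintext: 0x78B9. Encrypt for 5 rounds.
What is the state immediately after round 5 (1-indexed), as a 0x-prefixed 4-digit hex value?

0x70AF

s_0 = plaintext = 0x78B9
s_1 = Round(s_0, k_0) = 0xB9F2
s_2 = Round(s_1, k_1) = 0xF275
s_3 = Round(s_2, k_2) = 0x756D
s_4 = Round(s_3, k_3) = 0x6D70
s_5 = Round(s_4, k_4) = 0x70AF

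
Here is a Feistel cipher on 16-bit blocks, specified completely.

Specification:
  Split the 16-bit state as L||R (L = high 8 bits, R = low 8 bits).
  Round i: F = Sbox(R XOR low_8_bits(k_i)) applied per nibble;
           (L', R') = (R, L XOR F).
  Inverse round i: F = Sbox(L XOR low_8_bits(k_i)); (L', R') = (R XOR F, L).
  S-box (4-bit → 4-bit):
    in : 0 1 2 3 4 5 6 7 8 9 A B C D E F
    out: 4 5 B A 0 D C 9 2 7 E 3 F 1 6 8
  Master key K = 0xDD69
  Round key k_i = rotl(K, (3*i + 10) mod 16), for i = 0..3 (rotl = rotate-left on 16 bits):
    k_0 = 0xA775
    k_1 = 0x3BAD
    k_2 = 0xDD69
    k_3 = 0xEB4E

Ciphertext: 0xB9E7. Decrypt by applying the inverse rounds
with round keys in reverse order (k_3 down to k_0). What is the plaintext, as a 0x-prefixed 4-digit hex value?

s_0 = ciphertext = 0xB9E7
s_1 = InvRound(s_0, k_3) = 0x6EB9
s_2 = InvRound(s_1, k_2) = 0xF06E
s_3 = InvRound(s_2, k_1) = 0xBFF0
s_4 = InvRound(s_3, k_0) = 0x0EBF

0x0EBF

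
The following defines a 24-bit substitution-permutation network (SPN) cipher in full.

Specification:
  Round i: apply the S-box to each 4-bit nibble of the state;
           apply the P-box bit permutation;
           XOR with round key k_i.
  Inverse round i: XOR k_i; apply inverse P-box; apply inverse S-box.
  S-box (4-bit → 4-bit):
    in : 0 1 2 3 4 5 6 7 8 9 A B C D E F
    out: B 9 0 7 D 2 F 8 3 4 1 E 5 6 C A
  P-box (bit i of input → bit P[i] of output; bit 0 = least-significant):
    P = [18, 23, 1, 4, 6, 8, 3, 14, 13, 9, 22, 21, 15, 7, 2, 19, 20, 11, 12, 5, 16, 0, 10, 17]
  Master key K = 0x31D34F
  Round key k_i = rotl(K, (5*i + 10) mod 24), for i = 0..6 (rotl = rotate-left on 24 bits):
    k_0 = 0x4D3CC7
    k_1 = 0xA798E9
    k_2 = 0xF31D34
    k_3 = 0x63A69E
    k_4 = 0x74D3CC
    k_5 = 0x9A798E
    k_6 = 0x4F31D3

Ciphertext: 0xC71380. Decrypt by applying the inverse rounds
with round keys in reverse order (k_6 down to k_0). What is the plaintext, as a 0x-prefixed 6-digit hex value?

0x1AC448

s_0 = ciphertext = 0xC71380
s_1 = InvRound(s_0, k_6) = 0x5278AB
s_2 = InvRound(s_1, k_5) = 0x57E955
s_3 = InvRound(s_2, k_4) = 0x0D5097
s_4 = InvRound(s_3, k_3) = 0xB916EA
s_5 = InvRound(s_4, k_2) = 0x75BD3E
s_6 = InvRound(s_5, k_1) = 0xBADC8B
s_7 = InvRound(s_6, k_0) = 0x1AC448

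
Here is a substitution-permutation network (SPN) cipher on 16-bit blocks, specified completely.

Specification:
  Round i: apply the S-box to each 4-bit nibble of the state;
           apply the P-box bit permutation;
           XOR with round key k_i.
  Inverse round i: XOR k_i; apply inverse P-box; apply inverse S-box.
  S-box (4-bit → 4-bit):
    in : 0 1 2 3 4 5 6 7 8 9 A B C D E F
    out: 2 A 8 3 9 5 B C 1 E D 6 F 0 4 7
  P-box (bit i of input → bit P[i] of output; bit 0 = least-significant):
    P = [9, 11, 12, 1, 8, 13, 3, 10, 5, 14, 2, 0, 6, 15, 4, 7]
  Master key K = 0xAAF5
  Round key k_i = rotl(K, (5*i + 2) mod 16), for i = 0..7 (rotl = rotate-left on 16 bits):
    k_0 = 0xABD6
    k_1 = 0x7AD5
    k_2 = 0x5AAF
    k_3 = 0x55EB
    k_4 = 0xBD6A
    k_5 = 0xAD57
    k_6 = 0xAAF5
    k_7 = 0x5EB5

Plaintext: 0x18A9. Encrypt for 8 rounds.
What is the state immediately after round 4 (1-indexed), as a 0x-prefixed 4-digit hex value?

s_0 = plaintext = 0x18A9
s_1 = Round(s_0, k_0) = 0x367C
s_2 = Round(s_1, k_1) = 0xA4BE
s_3 = Round(s_2, k_2) = 0x6A56
s_4 = Round(s_3, k_3) = 0xDE04
s_5 = Round(s_4, k_4) = 0x9F6C
s_6 = Round(s_5, k_5) = 0x52E1
s_7 = Round(s_6, k_6) = 0xA2AE
s_8 = Round(s_7, k_7) = 0x4B6C

0xDE04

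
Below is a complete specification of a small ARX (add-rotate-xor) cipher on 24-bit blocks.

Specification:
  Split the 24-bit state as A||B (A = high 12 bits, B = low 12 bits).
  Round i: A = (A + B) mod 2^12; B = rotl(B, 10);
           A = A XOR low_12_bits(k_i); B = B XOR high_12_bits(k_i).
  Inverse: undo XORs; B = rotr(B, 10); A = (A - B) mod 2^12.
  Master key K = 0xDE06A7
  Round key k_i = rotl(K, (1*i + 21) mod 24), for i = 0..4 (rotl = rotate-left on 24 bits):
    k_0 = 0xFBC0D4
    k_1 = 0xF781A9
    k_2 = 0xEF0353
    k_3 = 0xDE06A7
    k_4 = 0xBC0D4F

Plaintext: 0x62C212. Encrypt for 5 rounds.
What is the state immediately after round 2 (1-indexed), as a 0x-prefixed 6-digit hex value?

s_0 = plaintext = 0x62C212
s_1 = Round(s_0, k_0) = 0x8EA738
s_2 = Round(s_1, k_1) = 0x18BEB6
s_3 = Round(s_2, k_2) = 0x31255D
s_4 = Round(s_3, k_3) = 0xEC88B7
s_5 = Round(s_4, k_4) = 0xA305ED

0x18BEB6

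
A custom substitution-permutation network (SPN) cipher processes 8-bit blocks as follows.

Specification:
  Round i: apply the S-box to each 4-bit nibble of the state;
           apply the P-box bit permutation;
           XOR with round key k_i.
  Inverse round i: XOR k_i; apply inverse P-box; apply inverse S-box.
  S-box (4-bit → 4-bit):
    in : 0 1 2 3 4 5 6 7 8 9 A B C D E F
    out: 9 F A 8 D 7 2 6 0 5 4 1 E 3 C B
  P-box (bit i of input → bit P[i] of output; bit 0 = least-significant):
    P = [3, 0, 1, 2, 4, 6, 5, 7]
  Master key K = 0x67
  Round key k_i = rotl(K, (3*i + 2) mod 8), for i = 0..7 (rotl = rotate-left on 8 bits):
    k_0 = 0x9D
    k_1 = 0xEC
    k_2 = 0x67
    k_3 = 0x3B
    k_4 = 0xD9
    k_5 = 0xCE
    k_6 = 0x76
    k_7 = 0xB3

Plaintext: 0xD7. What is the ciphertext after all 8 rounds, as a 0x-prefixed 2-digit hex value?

0xCA

s_0 = plaintext = 0xD7
s_1 = Round(s_0, k_0) = 0xCE
s_2 = Round(s_1, k_1) = 0x0A
s_3 = Round(s_2, k_2) = 0xF5
s_4 = Round(s_3, k_3) = 0xE0
s_5 = Round(s_4, k_4) = 0x75
s_6 = Round(s_5, k_5) = 0xA5
s_7 = Round(s_6, k_6) = 0x5D
s_8 = Round(s_7, k_7) = 0xCA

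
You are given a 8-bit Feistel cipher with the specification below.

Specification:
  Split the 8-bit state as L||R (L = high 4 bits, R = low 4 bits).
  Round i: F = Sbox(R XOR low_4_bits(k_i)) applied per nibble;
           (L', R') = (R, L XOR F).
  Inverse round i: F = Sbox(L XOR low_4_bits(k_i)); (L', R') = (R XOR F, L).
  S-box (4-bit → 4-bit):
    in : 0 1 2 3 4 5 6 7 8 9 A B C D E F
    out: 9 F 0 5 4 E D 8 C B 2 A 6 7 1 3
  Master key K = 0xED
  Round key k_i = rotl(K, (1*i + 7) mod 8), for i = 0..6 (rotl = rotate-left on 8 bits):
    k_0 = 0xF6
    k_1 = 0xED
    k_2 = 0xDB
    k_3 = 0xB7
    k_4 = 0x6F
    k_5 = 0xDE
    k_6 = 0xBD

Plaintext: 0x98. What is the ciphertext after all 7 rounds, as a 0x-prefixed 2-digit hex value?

s_0 = plaintext = 0x98
s_1 = Round(s_0, k_0) = 0x88
s_2 = Round(s_1, k_1) = 0x86
s_3 = Round(s_2, k_2) = 0x6F
s_4 = Round(s_3, k_3) = 0xFA
s_5 = Round(s_4, k_4) = 0xA1
s_6 = Round(s_5, k_5) = 0x19
s_7 = Round(s_6, k_6) = 0x95

0x95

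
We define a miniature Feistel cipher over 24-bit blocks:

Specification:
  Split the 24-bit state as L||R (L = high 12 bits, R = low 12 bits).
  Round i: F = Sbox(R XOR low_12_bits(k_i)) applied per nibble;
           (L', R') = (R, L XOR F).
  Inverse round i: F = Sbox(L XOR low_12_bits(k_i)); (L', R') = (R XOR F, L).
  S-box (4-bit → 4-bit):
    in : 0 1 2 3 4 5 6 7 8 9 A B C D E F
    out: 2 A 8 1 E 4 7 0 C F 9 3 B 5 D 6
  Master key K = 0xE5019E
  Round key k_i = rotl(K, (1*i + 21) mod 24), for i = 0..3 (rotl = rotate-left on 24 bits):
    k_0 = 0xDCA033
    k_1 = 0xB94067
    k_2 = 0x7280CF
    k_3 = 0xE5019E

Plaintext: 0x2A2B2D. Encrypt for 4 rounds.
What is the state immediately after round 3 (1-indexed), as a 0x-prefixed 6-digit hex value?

s_0 = plaintext = 0x2A2B2D
s_1 = Round(s_0, k_0) = 0xB2D10F
s_2 = Round(s_1, k_1) = 0x10F151
s_3 = Round(s_2, k_2) = 0x151BF2
s_4 = Round(s_3, k_3) = 0xBF282A

0x151BF2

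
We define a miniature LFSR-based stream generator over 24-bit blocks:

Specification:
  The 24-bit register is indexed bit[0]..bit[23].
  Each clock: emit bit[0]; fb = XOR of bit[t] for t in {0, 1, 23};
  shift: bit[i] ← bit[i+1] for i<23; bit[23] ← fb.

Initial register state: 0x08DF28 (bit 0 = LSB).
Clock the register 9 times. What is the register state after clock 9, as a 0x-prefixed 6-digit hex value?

0xCA046F

reg_0 = 0x08DF28
clock 1: out=0, reg = 0x046F94
clock 2: out=0, reg = 0x0237CA
clock 3: out=0, reg = 0x811BE5
clock 4: out=1, reg = 0x408DF2
clock 5: out=0, reg = 0xA046F9
clock 6: out=1, reg = 0x50237C
clock 7: out=0, reg = 0x2811BE
clock 8: out=0, reg = 0x9408DF
clock 9: out=1, reg = 0xCA046F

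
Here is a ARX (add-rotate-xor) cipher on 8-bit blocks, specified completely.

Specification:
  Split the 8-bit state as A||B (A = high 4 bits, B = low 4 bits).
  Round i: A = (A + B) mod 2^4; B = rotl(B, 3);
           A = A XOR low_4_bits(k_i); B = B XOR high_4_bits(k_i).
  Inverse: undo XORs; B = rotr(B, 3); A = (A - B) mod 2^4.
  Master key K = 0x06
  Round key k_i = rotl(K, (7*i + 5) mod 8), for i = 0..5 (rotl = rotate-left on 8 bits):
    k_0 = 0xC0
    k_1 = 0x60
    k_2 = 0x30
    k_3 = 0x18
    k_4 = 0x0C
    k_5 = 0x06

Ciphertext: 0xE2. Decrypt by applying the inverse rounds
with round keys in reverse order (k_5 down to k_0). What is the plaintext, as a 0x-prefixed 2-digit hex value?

s_0 = ciphertext = 0xE2
s_1 = InvRound(s_0, k_5) = 0x44
s_2 = InvRound(s_1, k_4) = 0x08
s_3 = InvRound(s_2, k_3) = 0x53
s_4 = InvRound(s_3, k_2) = 0x50
s_5 = InvRound(s_4, k_1) = 0x9C
s_6 = InvRound(s_5, k_0) = 0x90

0x90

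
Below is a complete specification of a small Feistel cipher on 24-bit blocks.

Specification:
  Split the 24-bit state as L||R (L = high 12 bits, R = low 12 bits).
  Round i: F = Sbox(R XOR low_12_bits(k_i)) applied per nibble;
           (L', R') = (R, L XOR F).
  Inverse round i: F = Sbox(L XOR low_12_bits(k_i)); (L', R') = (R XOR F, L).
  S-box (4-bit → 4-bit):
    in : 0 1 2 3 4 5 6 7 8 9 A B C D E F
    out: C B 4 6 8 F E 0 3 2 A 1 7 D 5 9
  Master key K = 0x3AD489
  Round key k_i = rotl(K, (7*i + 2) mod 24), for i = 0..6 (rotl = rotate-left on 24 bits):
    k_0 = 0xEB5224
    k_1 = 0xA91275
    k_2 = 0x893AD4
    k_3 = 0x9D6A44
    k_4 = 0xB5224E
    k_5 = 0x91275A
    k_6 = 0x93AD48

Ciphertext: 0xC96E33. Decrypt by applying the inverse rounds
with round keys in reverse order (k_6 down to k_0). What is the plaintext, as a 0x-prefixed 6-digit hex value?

0x00BB84

s_0 = ciphertext = 0xC96E33
s_1 = InvRound(s_0, k_6) = 0x5E6C96
s_2 = InvRound(s_1, k_5) = 0x8815E6
s_3 = InvRound(s_2, k_4) = 0xF9F881
s_4 = InvRound(s_3, k_3) = 0x750F9F
s_5 = InvRound(s_4, k_2) = 0x2A7750
s_6 = InvRound(s_5, k_1) = 0xB842A7
s_7 = InvRound(s_6, k_0) = 0x00BB84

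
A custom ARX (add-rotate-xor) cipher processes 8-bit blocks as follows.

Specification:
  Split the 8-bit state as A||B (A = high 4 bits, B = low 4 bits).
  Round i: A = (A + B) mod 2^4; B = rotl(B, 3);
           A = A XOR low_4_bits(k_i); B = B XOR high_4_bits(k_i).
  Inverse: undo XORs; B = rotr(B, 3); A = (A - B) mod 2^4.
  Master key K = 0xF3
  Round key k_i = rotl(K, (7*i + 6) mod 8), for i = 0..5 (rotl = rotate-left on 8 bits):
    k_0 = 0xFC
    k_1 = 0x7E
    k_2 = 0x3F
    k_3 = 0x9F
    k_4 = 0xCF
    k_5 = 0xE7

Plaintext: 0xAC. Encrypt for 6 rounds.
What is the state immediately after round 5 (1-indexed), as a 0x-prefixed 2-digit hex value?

s_0 = plaintext = 0xAC
s_1 = Round(s_0, k_0) = 0xA9
s_2 = Round(s_1, k_1) = 0xDB
s_3 = Round(s_2, k_2) = 0x7E
s_4 = Round(s_3, k_3) = 0xAE
s_5 = Round(s_4, k_4) = 0x7B
s_6 = Round(s_5, k_5) = 0x53

0x7B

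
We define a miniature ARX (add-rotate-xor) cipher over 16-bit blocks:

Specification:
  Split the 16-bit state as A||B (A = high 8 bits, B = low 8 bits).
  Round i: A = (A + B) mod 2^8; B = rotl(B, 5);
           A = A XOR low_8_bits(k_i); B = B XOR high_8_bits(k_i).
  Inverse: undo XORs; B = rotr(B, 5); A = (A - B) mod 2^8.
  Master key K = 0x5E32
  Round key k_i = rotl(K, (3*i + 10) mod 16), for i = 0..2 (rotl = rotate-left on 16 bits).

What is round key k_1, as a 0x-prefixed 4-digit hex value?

K = 0x5E32
k_0 = rotl(K, (3*0+10) mod 16) = rotl(K, 10) = 0xC978
k_1 = rotl(K, (3*1+10) mod 16) = rotl(K, 13) = 0x4BC6

0x4BC6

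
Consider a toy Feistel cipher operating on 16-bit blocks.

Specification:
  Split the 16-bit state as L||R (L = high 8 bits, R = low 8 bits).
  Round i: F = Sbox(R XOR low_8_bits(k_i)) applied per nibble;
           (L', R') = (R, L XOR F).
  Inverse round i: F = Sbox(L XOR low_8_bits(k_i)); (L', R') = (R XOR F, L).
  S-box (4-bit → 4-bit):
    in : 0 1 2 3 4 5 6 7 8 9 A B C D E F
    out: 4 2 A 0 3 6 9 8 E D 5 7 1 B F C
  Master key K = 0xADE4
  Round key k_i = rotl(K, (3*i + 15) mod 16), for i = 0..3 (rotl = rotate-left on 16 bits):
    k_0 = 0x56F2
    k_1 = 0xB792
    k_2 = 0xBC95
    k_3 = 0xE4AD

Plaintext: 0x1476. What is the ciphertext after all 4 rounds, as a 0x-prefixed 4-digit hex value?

s_0 = plaintext = 0x1476
s_1 = Round(s_0, k_0) = 0x76F7
s_2 = Round(s_1, k_1) = 0xF7E0
s_3 = Round(s_2, k_2) = 0xE071
s_4 = Round(s_3, k_3) = 0x7151

0x7151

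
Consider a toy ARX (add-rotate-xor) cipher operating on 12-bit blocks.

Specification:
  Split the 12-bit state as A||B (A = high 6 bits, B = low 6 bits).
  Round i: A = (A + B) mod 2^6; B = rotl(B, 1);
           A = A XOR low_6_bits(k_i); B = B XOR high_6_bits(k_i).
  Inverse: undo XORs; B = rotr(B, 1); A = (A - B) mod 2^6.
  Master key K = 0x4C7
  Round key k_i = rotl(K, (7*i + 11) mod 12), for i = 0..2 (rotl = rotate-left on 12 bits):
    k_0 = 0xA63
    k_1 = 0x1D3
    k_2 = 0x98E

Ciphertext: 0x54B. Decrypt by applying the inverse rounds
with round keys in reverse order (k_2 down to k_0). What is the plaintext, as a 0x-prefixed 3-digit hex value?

s_0 = ciphertext = 0x54B
s_1 = InvRound(s_0, k_2) = 0x976
s_2 = InvRound(s_1, k_1) = 0xFB8
s_3 = InvRound(s_2, k_0) = 0xD68

0xD68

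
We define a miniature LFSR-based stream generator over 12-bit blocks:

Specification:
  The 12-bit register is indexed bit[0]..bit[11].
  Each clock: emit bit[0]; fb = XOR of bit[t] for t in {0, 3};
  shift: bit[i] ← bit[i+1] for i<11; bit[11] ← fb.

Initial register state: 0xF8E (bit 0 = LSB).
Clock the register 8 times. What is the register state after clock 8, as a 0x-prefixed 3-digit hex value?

0x7FF

reg_0 = 0xF8E
clock 1: out=0, reg = 0xFC7
clock 2: out=1, reg = 0xFE3
clock 3: out=1, reg = 0xFF1
clock 4: out=1, reg = 0xFF8
clock 5: out=0, reg = 0xFFC
clock 6: out=0, reg = 0xFFE
clock 7: out=0, reg = 0xFFF
clock 8: out=1, reg = 0x7FF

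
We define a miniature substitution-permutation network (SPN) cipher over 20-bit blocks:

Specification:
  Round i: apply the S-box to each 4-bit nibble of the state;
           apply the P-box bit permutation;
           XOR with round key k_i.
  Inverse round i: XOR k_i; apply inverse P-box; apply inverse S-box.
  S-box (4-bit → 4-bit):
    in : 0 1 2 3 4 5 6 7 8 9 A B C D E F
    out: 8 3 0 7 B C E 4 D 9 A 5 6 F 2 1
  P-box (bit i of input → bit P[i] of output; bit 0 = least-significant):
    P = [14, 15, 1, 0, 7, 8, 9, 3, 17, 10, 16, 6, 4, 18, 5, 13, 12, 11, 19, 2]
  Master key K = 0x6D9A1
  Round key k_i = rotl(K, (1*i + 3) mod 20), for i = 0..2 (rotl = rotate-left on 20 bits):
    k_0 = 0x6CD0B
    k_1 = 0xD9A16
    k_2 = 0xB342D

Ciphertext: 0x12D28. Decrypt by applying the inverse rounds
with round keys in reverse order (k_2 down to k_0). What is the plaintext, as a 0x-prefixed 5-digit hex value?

s_0 = ciphertext = 0x12D28
s_1 = InvRound(s_0, k_2) = 0xD2FE0
s_2 = InvRound(s_1, k_1) = 0x98A1C
s_3 = InvRound(s_2, k_0) = 0x513C8

0x513C8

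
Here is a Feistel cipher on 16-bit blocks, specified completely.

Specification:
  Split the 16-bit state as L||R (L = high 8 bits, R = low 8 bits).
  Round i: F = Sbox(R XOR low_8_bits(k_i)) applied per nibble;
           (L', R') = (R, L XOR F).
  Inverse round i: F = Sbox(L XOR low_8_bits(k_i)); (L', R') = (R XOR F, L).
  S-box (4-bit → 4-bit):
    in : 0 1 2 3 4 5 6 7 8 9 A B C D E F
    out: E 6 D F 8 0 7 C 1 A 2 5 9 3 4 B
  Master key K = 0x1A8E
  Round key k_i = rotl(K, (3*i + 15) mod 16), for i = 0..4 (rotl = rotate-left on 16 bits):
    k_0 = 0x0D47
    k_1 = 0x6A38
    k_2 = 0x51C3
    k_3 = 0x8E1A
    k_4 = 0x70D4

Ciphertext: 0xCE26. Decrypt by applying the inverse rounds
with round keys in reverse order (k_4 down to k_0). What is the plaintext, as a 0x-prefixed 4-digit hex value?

0x7C6D

s_0 = ciphertext = 0xCE26
s_1 = InvRound(s_0, k_4) = 0x44CE
s_2 = InvRound(s_1, k_3) = 0xCA44
s_3 = InvRound(s_2, k_2) = 0xAECA
s_4 = InvRound(s_3, k_1) = 0x6DAE
s_5 = InvRound(s_4, k_0) = 0x7C6D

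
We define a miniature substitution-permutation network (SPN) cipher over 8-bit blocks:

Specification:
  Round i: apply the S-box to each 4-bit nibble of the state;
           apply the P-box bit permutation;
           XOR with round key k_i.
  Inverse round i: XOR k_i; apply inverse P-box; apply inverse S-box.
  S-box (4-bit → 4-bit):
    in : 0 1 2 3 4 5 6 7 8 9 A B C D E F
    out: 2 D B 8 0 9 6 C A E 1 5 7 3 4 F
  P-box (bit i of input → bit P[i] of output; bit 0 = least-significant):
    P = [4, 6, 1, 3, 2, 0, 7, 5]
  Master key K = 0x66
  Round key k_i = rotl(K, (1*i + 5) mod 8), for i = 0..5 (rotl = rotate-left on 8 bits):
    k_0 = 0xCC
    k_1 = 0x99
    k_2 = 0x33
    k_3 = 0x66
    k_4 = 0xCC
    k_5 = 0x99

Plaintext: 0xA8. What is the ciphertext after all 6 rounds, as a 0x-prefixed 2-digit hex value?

s_0 = plaintext = 0xA8
s_1 = Round(s_0, k_0) = 0x80
s_2 = Round(s_1, k_1) = 0xF8
s_3 = Round(s_2, k_2) = 0xDE
s_4 = Round(s_3, k_3) = 0x61
s_5 = Round(s_4, k_4) = 0x57
s_6 = Round(s_5, k_5) = 0xB7

0xB7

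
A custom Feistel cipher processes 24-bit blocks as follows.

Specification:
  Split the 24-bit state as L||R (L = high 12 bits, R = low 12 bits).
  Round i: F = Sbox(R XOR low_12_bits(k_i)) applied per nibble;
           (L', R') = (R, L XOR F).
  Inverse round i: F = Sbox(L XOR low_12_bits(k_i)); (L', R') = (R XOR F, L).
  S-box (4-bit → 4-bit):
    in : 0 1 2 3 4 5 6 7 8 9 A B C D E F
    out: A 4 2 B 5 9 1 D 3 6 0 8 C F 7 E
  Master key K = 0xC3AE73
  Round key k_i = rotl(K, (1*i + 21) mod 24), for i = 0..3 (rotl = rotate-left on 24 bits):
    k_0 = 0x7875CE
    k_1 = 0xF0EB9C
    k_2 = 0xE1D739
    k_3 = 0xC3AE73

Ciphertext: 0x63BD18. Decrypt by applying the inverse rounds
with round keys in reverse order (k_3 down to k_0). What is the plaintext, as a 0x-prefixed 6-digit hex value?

s_0 = ciphertext = 0x63BD18
s_1 = InvRound(s_0, k_3) = 0xE4B63B
s_2 = InvRound(s_1, k_2) = 0x0E9E4B
s_3 = InvRound(s_2, k_1) = 0x6920E9
s_4 = InvRound(s_3, k_0) = 0xB75692

0xB75692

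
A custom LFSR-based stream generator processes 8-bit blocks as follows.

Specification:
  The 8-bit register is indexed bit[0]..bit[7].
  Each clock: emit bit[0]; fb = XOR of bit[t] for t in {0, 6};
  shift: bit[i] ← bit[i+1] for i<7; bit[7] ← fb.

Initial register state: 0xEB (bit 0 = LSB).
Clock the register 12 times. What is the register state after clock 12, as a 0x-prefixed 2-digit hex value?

reg_0 = 0xEB
clock 1: out=1, reg = 0x75
clock 2: out=1, reg = 0x3A
clock 3: out=0, reg = 0x1D
clock 4: out=1, reg = 0x8E
clock 5: out=0, reg = 0x47
clock 6: out=1, reg = 0x23
clock 7: out=1, reg = 0x91
clock 8: out=1, reg = 0xC8
clock 9: out=0, reg = 0xE4
clock 10: out=0, reg = 0xF2
clock 11: out=0, reg = 0xF9
clock 12: out=1, reg = 0x7C

0x7C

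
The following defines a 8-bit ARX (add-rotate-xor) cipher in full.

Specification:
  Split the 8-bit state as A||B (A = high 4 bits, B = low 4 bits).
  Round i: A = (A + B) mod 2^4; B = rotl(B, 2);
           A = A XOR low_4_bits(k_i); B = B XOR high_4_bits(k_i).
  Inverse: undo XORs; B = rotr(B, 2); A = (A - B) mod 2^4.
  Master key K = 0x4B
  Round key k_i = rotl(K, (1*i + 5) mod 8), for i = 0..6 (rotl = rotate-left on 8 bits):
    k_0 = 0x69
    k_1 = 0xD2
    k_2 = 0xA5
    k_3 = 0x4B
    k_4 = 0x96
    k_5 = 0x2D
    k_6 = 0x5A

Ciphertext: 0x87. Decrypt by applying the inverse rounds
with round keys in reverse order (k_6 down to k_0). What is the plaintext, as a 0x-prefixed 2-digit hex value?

0xB6

s_0 = ciphertext = 0x87
s_1 = InvRound(s_0, k_6) = 0xA8
s_2 = InvRound(s_1, k_5) = 0xDA
s_3 = InvRound(s_2, k_4) = 0xFC
s_4 = InvRound(s_3, k_3) = 0x22
s_5 = InvRound(s_4, k_2) = 0x52
s_6 = InvRound(s_5, k_1) = 0x8F
s_7 = InvRound(s_6, k_0) = 0xB6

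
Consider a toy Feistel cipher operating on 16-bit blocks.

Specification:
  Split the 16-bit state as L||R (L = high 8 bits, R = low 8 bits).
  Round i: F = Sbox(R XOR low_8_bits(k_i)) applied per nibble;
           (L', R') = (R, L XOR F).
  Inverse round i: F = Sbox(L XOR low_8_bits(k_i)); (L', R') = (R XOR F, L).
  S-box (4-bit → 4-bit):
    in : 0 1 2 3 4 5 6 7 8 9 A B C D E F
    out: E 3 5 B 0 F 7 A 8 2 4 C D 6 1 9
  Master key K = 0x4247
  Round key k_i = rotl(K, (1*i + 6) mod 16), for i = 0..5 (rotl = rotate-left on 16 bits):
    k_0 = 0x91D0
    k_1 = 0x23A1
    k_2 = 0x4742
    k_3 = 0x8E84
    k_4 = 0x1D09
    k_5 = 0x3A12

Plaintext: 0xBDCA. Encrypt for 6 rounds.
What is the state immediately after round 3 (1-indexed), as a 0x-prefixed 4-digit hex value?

s_0 = plaintext = 0xBDCA
s_1 = Round(s_0, k_0) = 0xCA89
s_2 = Round(s_1, k_1) = 0x8992
s_3 = Round(s_2, k_2) = 0x92E7
s_4 = Round(s_3, k_3) = 0xE7E9
s_5 = Round(s_4, k_4) = 0xE9F9
s_6 = Round(s_5, k_5) = 0xF9F5

0x92E7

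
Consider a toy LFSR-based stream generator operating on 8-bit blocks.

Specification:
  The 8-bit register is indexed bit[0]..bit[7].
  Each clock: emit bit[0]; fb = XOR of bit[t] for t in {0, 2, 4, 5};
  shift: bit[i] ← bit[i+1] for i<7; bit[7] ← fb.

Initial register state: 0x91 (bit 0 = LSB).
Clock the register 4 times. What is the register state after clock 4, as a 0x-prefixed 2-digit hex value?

reg_0 = 0x91
clock 1: out=1, reg = 0x48
clock 2: out=0, reg = 0x24
clock 3: out=0, reg = 0x12
clock 4: out=0, reg = 0x89

0x89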